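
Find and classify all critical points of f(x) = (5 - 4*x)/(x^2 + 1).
f'(x) = 2*(2*x^2 - 5*x - 2)/(x^4 + 2*x^2 + 1)

Solve f'(x) = 0:
  f'(x) = 2*(2*x^2 - 5*x - 2)/(x^2 + 1)^2; the denominator is positive wherever f is defined, so f'(x) = 0 ⇔ 4*x^2 - 10*x - 4 = 0.
  Factor: 4*x^2 - 10*x - 4 = 2*(2*x^2 - 5*x - 2); 2*x^2 - 5*x - 2 = 0 has no rational roots; quadratic formula: x = (5 ± √41)/4.
  ⇒ x = 5/4 - sqrt(41)/4 ≈ -0.3508, 5/4 + sqrt(41)/4 ≈ 2.8508

f''(x) = 2*(4*x^2*(5 - 4*x) + (12*x - 5)*(x^2 + 1))/(x^2 + 1)^3
Second-derivative test at each critical point:
  f''(-0.3508) = -10.1537 < 0 → local maximum
  f''(2.8508) = 0.1537 > 0 → local minimum

Critical points: x = 5/4 - sqrt(41)/4 ≈ -0.3508 (local maximum); x = 5/4 + sqrt(41)/4 ≈ 2.8508 (local minimum)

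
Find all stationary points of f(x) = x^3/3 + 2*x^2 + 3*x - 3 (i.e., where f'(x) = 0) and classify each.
f'(x) = x^2 + 4*x + 3

Solve f'(x) = 0:
  Factor: x^2 + 4*x + 3 = (x + 1)*(x + 3) = 0.
  ⇒ x = -3, -1

f''(x) = 2*x + 4
Second-derivative test at each critical point:
  f''(-3) = -2 < 0 → local maximum
  f''(-1) = 2 > 0 → local minimum

Critical points: x = -3 (local maximum); x = -1 (local minimum)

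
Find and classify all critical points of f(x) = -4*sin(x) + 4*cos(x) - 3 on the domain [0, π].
f'(x) = -4*sqrt(2)*sin(x + pi/4)

Solve f'(x) = 0 on [0, π]:
  f'(x) = 0 ⇔ -4*cos(x) = 4*sin(x) ⇔ tan(x) = -1, i.e. x = arctan(-1) + nπ; keep the solutions lying in [0, π].
  ⇒ x = 3*pi/4 ≈ 2.3562

f''(x) = -4*sqrt(2)*cos(x + pi/4)
Second-derivative test at each critical point:
  f''(2.3562) = 5.6569 > 0 → local minimum

Critical points: x = 3*pi/4 ≈ 2.3562 (local minimum)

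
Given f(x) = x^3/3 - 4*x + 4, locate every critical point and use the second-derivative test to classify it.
f'(x) = x^2 - 4

Solve f'(x) = 0:
  Factor: x^2 - 4 = (x - 2)*(x + 2) = 0.
  ⇒ x = -2, 2

f''(x) = 2*x
Second-derivative test at each critical point:
  f''(-2) = -4 < 0 → local maximum
  f''(2) = 4 > 0 → local minimum

Critical points: x = -2 (local maximum); x = 2 (local minimum)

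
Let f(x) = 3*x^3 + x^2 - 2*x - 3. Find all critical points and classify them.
f'(x) = 9*x^2 + 2*x - 2

Solve f'(x) = 0:
  9*x^2 + 2*x - 2 = 0 has no rational roots; quadratic formula: x = (-2 ± √76)/18.
  ⇒ x = -sqrt(19)/9 - 1/9 ≈ -0.5954, -1/9 + sqrt(19)/9 ≈ 0.3732

f''(x) = 18*x + 2
Second-derivative test at each critical point:
  f''(-0.5954) = -8.7178 < 0 → local maximum
  f''(0.3732) = 8.7178 > 0 → local minimum

Critical points: x = -sqrt(19)/9 - 1/9 ≈ -0.5954 (local maximum); x = -1/9 + sqrt(19)/9 ≈ 0.3732 (local minimum)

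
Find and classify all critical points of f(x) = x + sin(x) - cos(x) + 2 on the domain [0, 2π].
f'(x) = sin(x) + cos(x) + 1

Solve f'(x) = 0 on [0, 2π]:
  f'(x) = 0 ⇔ sin(x) + cos(x) = -1. Write the left side as R·cos(x + φ) with R = √(1² + (-1)²) = sqrt(2), cos φ = sqrt(2)/2, sin φ = -sqrt(2)/2; then cos(x + φ) = -sqrt(2)/2. Solve for x and keep the solutions lying in [0, 2π].
  ⇒ x = pi ≈ 3.1416, 3*pi/2 ≈ 4.7124

f''(x) = -sin(x) + cos(x)
Second-derivative test at each critical point:
  f''(3.1416) = -1 < 0 → local maximum
  f''(4.7124) = 1 > 0 → local minimum

Critical points: x = pi ≈ 3.1416 (local maximum); x = 3*pi/2 ≈ 4.7124 (local minimum)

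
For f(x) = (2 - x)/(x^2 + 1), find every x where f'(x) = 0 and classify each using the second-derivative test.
f'(x) = (-x^2 + 2*x*(x - 2) - 1)/(x^2 + 1)^2

Solve f'(x) = 0:
  f'(x) = (x^2 - 4*x - 1)/(x^2 + 1)^2; the denominator is positive wherever f is defined, so f'(x) = 0 ⇔ x^2 - 4*x - 1 = 0.
  x^2 - 4*x - 1 = 0 has no rational roots; quadratic formula: x = (4 ± √20)/2.
  ⇒ x = 2 - sqrt(5) ≈ -0.2361, 2 + sqrt(5) ≈ 4.2361

f''(x) = 2*(4*x^2*(2 - x) + (3*x - 2)*(x^2 + 1))/(x^2 + 1)^3
Second-derivative test at each critical point:
  f''(-0.2361) = -4.0125 < 0 → local maximum
  f''(4.2361) = 0.0125 > 0 → local minimum

Critical points: x = 2 - sqrt(5) ≈ -0.2361 (local maximum); x = 2 + sqrt(5) ≈ 4.2361 (local minimum)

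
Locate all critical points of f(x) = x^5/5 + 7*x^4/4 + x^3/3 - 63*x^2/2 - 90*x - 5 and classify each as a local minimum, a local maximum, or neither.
f'(x) = x^4 + 7*x^3 + x^2 - 63*x - 90

Solve f'(x) = 0:
  Factor: x^4 + 7*x^3 + x^2 - 63*x - 90 = (x - 3)*(x + 2)*(x + 3)*(x + 5) = 0.
  ⇒ x = -5, -3, -2, 3

f''(x) = 4*x^3 + 21*x^2 + 2*x - 63
Second-derivative test at each critical point:
  f''(-5) = -48 < 0 → local maximum
  f''(-3) = 12 > 0 → local minimum
  f''(-2) = -15 < 0 → local maximum
  f''(3) = 240 > 0 → local minimum

Critical points: x = -5 (local maximum); x = -3 (local minimum); x = -2 (local maximum); x = 3 (local minimum)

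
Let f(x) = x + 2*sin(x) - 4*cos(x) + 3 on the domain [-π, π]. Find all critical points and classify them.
f'(x) = 4*sin(x) + 2*cos(x) + 1

Solve f'(x) = 0 on [-π, π]:
  f'(x) = 0 ⇔ 4*sin(x) + 2*cos(x) = -1. Write the left side as R·cos(x + φ) with R = √(2² + (-4)²) = 2*sqrt(5), cos φ = sqrt(5)/5, sin φ = -2*sqrt(5)/5; then cos(x + φ) = -sqrt(5)/10. Solve for x and keep the solutions lying in [-π, π].
  ⇒ x = atan((-sqrt(19) - 2)/(-1 + 2*sqrt(19))) ≈ -0.6892, atan((-2 + sqrt(19))/(-2*sqrt(19) - 1)) + pi ≈ 2.9035

f''(x) = -2*sin(x) + 4*cos(x)
Second-derivative test at each critical point:
  f''(-0.6892) = 4.3589 > 0 → local minimum
  f''(2.9035) = -4.3589 < 0 → local maximum

Critical points: x = atan((-sqrt(19) - 2)/(-1 + 2*sqrt(19))) ≈ -0.6892 (local minimum); x = atan((-2 + sqrt(19))/(-2*sqrt(19) - 1)) + pi ≈ 2.9035 (local maximum)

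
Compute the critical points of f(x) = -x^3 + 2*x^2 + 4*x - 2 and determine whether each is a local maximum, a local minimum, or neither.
f'(x) = -3*x^2 + 4*x + 4

Solve f'(x) = 0:
  Factor: -3*x^2 + 4*x + 4 = -(x - 2)*(3*x + 2) = 0.
  ⇒ x = -2/3, 2

f''(x) = 4 - 6*x
Second-derivative test at each critical point:
  f''(-2/3) = 8 > 0 → local minimum
  f''(2) = -8 < 0 → local maximum

Critical points: x = -2/3 (local minimum); x = 2 (local maximum)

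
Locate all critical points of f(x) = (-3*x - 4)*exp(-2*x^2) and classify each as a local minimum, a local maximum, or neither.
f'(x) = (4*x*(3*x + 4) - 3)*exp(-2*x^2)

Solve f'(x) = 0:
  f'(x) = (12*x^2 + 16*x - 3)·exp(-2*x^2) and exp(-2*x^2) > 0 for every x, so f'(x) = 0 ⇔ 12*x^2 + 16*x - 3 = 0.
  Factor: 12*x^2 + 16*x - 3 = (2*x + 3)*(6*x - 1) = 0.
  ⇒ x = -3/2, 1/6

f''(x) = 4*(-12*x^3 - 16*x^2 + 9*x + 4)*exp(-2*x^2)
Second-derivative test at each critical point:
  f''(-3/2) = -0.2222 < 0 → local maximum
  f''(1/6) = 18.9192 > 0 → local minimum

Critical points: x = -3/2 (local maximum); x = 1/6 (local minimum)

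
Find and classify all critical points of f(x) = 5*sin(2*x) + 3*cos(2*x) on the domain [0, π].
f'(x) = -6*sin(2*x) + 10*cos(2*x)

Solve f'(x) = 0 on [0, π]:
  f'(x) = 0 ⇔ 5*cos(2*x) = 3*sin(2*x) ⇔ tan(2*x) = 5/3, i.e. 2*x = arctan(5/3) + nπ; keep the solutions lying in [0, π].
  ⇒ x = atan(5/3)/2 ≈ 0.5152, atan(5/3)/2 + pi/2 ≈ 2.0860

f''(x) = -20*sin(2*x) - 12*cos(2*x)
Second-derivative test at each critical point:
  f''(0.5152) = -23.3238 < 0 → local maximum
  f''(2.0860) = 23.3238 > 0 → local minimum

Critical points: x = atan(5/3)/2 ≈ 0.5152 (local maximum); x = atan(5/3)/2 + pi/2 ≈ 2.0860 (local minimum)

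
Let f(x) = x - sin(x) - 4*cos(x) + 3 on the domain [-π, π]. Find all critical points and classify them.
f'(x) = 4*sin(x) - cos(x) + 1

Solve f'(x) = 0 on [-π, π]:
  f'(x) = 0 ⇔ 4*sin(x) - cos(x) = -1. Write the left side as R·cos(x + φ) with R = √((-1)² + (-4)²) = sqrt(17), cos φ = -sqrt(17)/17, sin φ = -4*sqrt(17)/17; then cos(x + φ) = -sqrt(17)/17. Solve for x and keep the solutions lying in [-π, π].
  ⇒ x = -pi + atan(8/15) ≈ -2.6516, 0

f''(x) = sin(x) + 4*cos(x)
Second-derivative test at each critical point:
  f''(-2.6516) = -4 < 0 → local maximum
  f''(0) = 4 > 0 → local minimum

Critical points: x = -pi + atan(8/15) ≈ -2.6516 (local maximum); x = 0 (local minimum)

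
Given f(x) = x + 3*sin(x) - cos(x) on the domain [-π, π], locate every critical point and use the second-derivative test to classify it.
f'(x) = sin(x) + 3*cos(x) + 1

Solve f'(x) = 0 on [-π, π]:
  f'(x) = 0 ⇔ sin(x) + 3*cos(x) = -1. Write the left side as R·cos(x + φ) with R = √(3² + (-1)²) = sqrt(10), cos φ = 3*sqrt(10)/10, sin φ = -sqrt(10)/10; then cos(x + φ) = -sqrt(10)/10. Solve for x and keep the solutions lying in [-π, π].
  ⇒ x = -pi/2 ≈ -1.5708, pi - atan(4/3) ≈ 2.2143

f''(x) = -3*sin(x) + cos(x)
Second-derivative test at each critical point:
  f''(-1.5708) = 3 > 0 → local minimum
  f''(2.2143) = -3 < 0 → local maximum

Critical points: x = -pi/2 ≈ -1.5708 (local minimum); x = pi - atan(4/3) ≈ 2.2143 (local maximum)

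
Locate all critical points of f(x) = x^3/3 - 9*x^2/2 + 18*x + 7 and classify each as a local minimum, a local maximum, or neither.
f'(x) = x^2 - 9*x + 18

Solve f'(x) = 0:
  Factor: x^2 - 9*x + 18 = (x - 6)*(x - 3) = 0.
  ⇒ x = 3, 6

f''(x) = 2*x - 9
Second-derivative test at each critical point:
  f''(3) = -3 < 0 → local maximum
  f''(6) = 3 > 0 → local minimum

Critical points: x = 3 (local maximum); x = 6 (local minimum)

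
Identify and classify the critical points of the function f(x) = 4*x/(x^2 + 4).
f'(x) = 4*(4 - x^2)/(x^4 + 8*x^2 + 16)

Solve f'(x) = 0:
  f'(x) = -4*(x - 2)*(x + 2)/(x^2 + 4)^2; the denominator is positive wherever f is defined, so f'(x) = 0 ⇔ 16 - 4*x^2 = 0.
  Factor: 16 - 4*x^2 = -4*(x - 2)*(x + 2) = 0.
  ⇒ x = -2, 2

f''(x) = 8*x*(x^2 - 12)/(x^2 + 4)^3
Second-derivative test at each critical point:
  f''(-2) = 1/4 > 0 → local minimum
  f''(2) = -1/4 < 0 → local maximum

Critical points: x = -2 (local minimum); x = 2 (local maximum)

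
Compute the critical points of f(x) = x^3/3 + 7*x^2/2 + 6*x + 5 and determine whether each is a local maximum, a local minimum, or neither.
f'(x) = x^2 + 7*x + 6

Solve f'(x) = 0:
  Factor: x^2 + 7*x + 6 = (x + 1)*(x + 6) = 0.
  ⇒ x = -6, -1

f''(x) = 2*x + 7
Second-derivative test at each critical point:
  f''(-6) = -5 < 0 → local maximum
  f''(-1) = 5 > 0 → local minimum

Critical points: x = -6 (local maximum); x = -1 (local minimum)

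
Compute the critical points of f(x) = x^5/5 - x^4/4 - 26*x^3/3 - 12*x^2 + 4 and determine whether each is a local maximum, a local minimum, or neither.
f'(x) = x*(x^3 - x^2 - 26*x - 24)

Solve f'(x) = 0:
  Factor: x^4 - x^3 - 26*x^2 - 24*x = x*(x - 6)*(x + 1)*(x + 4) = 0.
  ⇒ x = -4, -1, 0, 6

f''(x) = 4*x^3 - 3*x^2 - 52*x - 24
Second-derivative test at each critical point:
  f''(-4) = -120 < 0 → local maximum
  f''(-1) = 21 > 0 → local minimum
  f''(0) = -24 < 0 → local maximum
  f''(6) = 420 > 0 → local minimum

Critical points: x = -4 (local maximum); x = -1 (local minimum); x = 0 (local maximum); x = 6 (local minimum)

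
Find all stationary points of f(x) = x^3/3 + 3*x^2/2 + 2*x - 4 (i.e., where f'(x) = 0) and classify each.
f'(x) = x^2 + 3*x + 2

Solve f'(x) = 0:
  Factor: x^2 + 3*x + 2 = (x + 1)*(x + 2) = 0.
  ⇒ x = -2, -1

f''(x) = 2*x + 3
Second-derivative test at each critical point:
  f''(-2) = -1 < 0 → local maximum
  f''(-1) = 1 > 0 → local minimum

Critical points: x = -2 (local maximum); x = -1 (local minimum)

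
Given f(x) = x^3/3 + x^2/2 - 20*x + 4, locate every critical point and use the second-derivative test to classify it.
f'(x) = x^2 + x - 20

Solve f'(x) = 0:
  Factor: x^2 + x - 20 = (x - 4)*(x + 5) = 0.
  ⇒ x = -5, 4

f''(x) = 2*x + 1
Second-derivative test at each critical point:
  f''(-5) = -9 < 0 → local maximum
  f''(4) = 9 > 0 → local minimum

Critical points: x = -5 (local maximum); x = 4 (local minimum)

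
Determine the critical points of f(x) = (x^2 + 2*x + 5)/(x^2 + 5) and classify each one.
f'(x) = 2*(5 - x^2)/(x^4 + 10*x^2 + 25)

Solve f'(x) = 0:
  f'(x) = -2*(x^2 - 5)/(x^2 + 5)^2; the denominator is positive wherever f is defined, so f'(x) = 0 ⇔ 10 - 2*x^2 = 0.
  Factor: 10 - 2*x^2 = -2*(x^2 - 5); x^2 - 5 = 0 has no rational roots; quadratic formula: x = (0 ± √20)/2.
  ⇒ x = -sqrt(5) ≈ -2.2361, sqrt(5) ≈ 2.2361

f''(x) = 4*x*(x^2 - 15)/(x^6 + 15*x^4 + 75*x^2 + 125)
Second-derivative test at each critical point:
  f''(-2.2361) = 0.0894 > 0 → local minimum
  f''(2.2361) = -0.0894 < 0 → local maximum

Critical points: x = -sqrt(5) ≈ -2.2361 (local minimum); x = sqrt(5) ≈ 2.2361 (local maximum)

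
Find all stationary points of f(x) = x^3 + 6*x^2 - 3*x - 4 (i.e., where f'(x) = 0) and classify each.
f'(x) = 3*x^2 + 12*x - 3

Solve f'(x) = 0:
  Factor: 3*x^2 + 12*x - 3 = 3*(x^2 + 4*x - 1); x^2 + 4*x - 1 = 0 has no rational roots; quadratic formula: x = (-4 ± √20)/2.
  ⇒ x = -sqrt(5) - 2 ≈ -4.2361, -2 + sqrt(5) ≈ 0.2361

f''(x) = 6*x + 12
Second-derivative test at each critical point:
  f''(-4.2361) = -13.4164 < 0 → local maximum
  f''(0.2361) = 13.4164 > 0 → local minimum

Critical points: x = -sqrt(5) - 2 ≈ -4.2361 (local maximum); x = -2 + sqrt(5) ≈ 0.2361 (local minimum)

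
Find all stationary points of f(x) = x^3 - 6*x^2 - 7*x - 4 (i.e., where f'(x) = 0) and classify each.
f'(x) = 3*x^2 - 12*x - 7

Solve f'(x) = 0:
  3*x^2 - 12*x - 7 = 0 has no rational roots; quadratic formula: x = (12 ± √228)/6.
  ⇒ x = 2 - sqrt(57)/3 ≈ -0.5166, 2 + sqrt(57)/3 ≈ 4.5166

f''(x) = 6*x - 12
Second-derivative test at each critical point:
  f''(-0.5166) = -15.0997 < 0 → local maximum
  f''(4.5166) = 15.0997 > 0 → local minimum

Critical points: x = 2 - sqrt(57)/3 ≈ -0.5166 (local maximum); x = 2 + sqrt(57)/3 ≈ 4.5166 (local minimum)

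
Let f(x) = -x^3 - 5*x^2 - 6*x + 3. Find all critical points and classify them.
f'(x) = -3*x^2 - 10*x - 6

Solve f'(x) = 0:
  3*x^2 + 10*x + 6 = 0 has no rational roots; quadratic formula: x = (-10 ± √28)/6.
  ⇒ x = -5/3 - sqrt(7)/3 ≈ -2.5486, -5/3 + sqrt(7)/3 ≈ -0.7847

f''(x) = -6*x - 10
Second-derivative test at each critical point:
  f''(-2.5486) = 5.2915 > 0 → local minimum
  f''(-0.7847) = -5.2915 < 0 → local maximum

Critical points: x = -5/3 - sqrt(7)/3 ≈ -2.5486 (local minimum); x = -5/3 + sqrt(7)/3 ≈ -0.7847 (local maximum)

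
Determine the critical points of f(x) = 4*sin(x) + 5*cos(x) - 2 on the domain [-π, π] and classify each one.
f'(x) = -5*sin(x) + 4*cos(x)

Solve f'(x) = 0 on [-π, π]:
  f'(x) = 0 ⇔ 4*cos(x) = 5*sin(x) ⇔ tan(x) = 4/5, i.e. x = arctan(4/5) + nπ; keep the solutions lying in [-π, π].
  ⇒ x = -pi + atan(4/5) ≈ -2.4669, atan(4/5) ≈ 0.6747

f''(x) = -4*sin(x) - 5*cos(x)
Second-derivative test at each critical point:
  f''(-2.4669) = 6.4031 > 0 → local minimum
  f''(0.6747) = -6.4031 < 0 → local maximum

Critical points: x = -pi + atan(4/5) ≈ -2.4669 (local minimum); x = atan(4/5) ≈ 0.6747 (local maximum)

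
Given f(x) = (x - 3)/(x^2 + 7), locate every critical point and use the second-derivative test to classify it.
f'(x) = (x^2 - 2*x*(x - 3) + 7)/(x^2 + 7)^2

Solve f'(x) = 0:
  f'(x) = -(x - 7)*(x + 1)/(x^2 + 7)^2; the denominator is positive wherever f is defined, so f'(x) = 0 ⇔ -x^2 + 6*x + 7 = 0.
  Factor: -x^2 + 6*x + 7 = -(x - 7)*(x + 1) = 0.
  ⇒ x = -1, 7

f''(x) = 2*(4*x^2*(x - 3) + 3*(1 - x)*(x^2 + 7))/(x^2 + 7)^3
Second-derivative test at each critical point:
  f''(-1) = 1/8 > 0 → local minimum
  f''(7) = -1/392 < 0 → local maximum

Critical points: x = -1 (local minimum); x = 7 (local maximum)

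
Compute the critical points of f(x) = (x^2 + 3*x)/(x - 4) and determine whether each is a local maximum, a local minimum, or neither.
f'(x) = (x^2 - 8*x - 12)/(x^2 - 8*x + 16)

Solve f'(x) = 0:
  f'(x) = (x^2 - 8*x - 12)/(x - 4)^2; the denominator is positive wherever f is defined, so f'(x) = 0 ⇔ x^2 - 8*x - 12 = 0.
  x^2 - 8*x - 12 = 0 has no rational roots; quadratic formula: x = (8 ± √112)/2.
  ⇒ x = 4 - 2*sqrt(7) ≈ -1.2915, 4 + 2*sqrt(7) ≈ 9.2915

f''(x) = 56/(x^3 - 12*x^2 + 48*x - 64)
Second-derivative test at each critical point:
  f''(-1.2915) = -0.3780 < 0 → local maximum
  f''(9.2915) = 0.3780 > 0 → local minimum

Critical points: x = 4 - 2*sqrt(7) ≈ -1.2915 (local maximum); x = 4 + 2*sqrt(7) ≈ 9.2915 (local minimum)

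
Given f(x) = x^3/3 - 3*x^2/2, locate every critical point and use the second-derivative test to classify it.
f'(x) = x*(x - 3)

Solve f'(x) = 0:
  Factor: x^2 - 3*x = x*(x - 3) = 0.
  ⇒ x = 0, 3

f''(x) = 2*x - 3
Second-derivative test at each critical point:
  f''(0) = -3 < 0 → local maximum
  f''(3) = 3 > 0 → local minimum

Critical points: x = 0 (local maximum); x = 3 (local minimum)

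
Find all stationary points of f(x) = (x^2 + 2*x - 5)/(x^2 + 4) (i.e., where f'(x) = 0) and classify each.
f'(x) = 2*(-x^2 + 9*x + 4)/(x^4 + 8*x^2 + 16)

Solve f'(x) = 0:
  f'(x) = -2*(x^2 - 9*x - 4)/(x^2 + 4)^2; the denominator is positive wherever f is defined, so f'(x) = 0 ⇔ -2*x^2 + 18*x + 8 = 0.
  Factor: -2*x^2 + 18*x + 8 = -2*(x^2 - 9*x - 4); x^2 - 9*x - 4 = 0 has no rational roots; quadratic formula: x = (9 ± √97)/2.
  ⇒ x = 9/2 - sqrt(97)/2 ≈ -0.4244, 9/2 + sqrt(97)/2 ≈ 9.4244

f''(x) = 2*(2*x^3 - 27*x^2 - 24*x + 36)/(x^6 + 12*x^4 + 48*x^2 + 64)
Second-derivative test at each critical point:
  f''(-0.4244) = 1.1273 > 0 → local minimum
  f''(9.4244) = -0.0023 < 0 → local maximum

Critical points: x = 9/2 - sqrt(97)/2 ≈ -0.4244 (local minimum); x = 9/2 + sqrt(97)/2 ≈ 9.4244 (local maximum)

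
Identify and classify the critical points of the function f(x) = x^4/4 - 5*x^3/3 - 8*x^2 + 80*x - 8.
f'(x) = x^3 - 5*x^2 - 16*x + 80

Solve f'(x) = 0:
  Factor: x^3 - 5*x^2 - 16*x + 80 = (x - 5)*(x - 4)*(x + 4) = 0.
  ⇒ x = -4, 4, 5

f''(x) = 3*x^2 - 10*x - 16
Second-derivative test at each critical point:
  f''(-4) = 72 > 0 → local minimum
  f''(4) = -8 < 0 → local maximum
  f''(5) = 9 > 0 → local minimum

Critical points: x = -4 (local minimum); x = 4 (local maximum); x = 5 (local minimum)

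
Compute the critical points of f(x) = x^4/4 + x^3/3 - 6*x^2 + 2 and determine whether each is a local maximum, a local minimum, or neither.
f'(x) = x*(x^2 + x - 12)

Solve f'(x) = 0:
  Factor: x^3 + x^2 - 12*x = x*(x - 3)*(x + 4) = 0.
  ⇒ x = -4, 0, 3

f''(x) = 3*x^2 + 2*x - 12
Second-derivative test at each critical point:
  f''(-4) = 28 > 0 → local minimum
  f''(0) = -12 < 0 → local maximum
  f''(3) = 21 > 0 → local minimum

Critical points: x = -4 (local minimum); x = 0 (local maximum); x = 3 (local minimum)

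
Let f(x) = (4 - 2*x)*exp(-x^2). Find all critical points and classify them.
f'(x) = 2*(2*x*(x - 2) - 1)*exp(-x^2)

Solve f'(x) = 0:
  f'(x) = (4*x^2 - 8*x - 2)·exp(-x^2) and exp(-x^2) > 0 for every x, so f'(x) = 0 ⇔ 4*x^2 - 8*x - 2 = 0.
  Factor: 4*x^2 - 8*x - 2 = 2*(2*x^2 - 4*x - 1); 2*x^2 - 4*x - 1 = 0 has no rational roots; quadratic formula: x = (4 ± √24)/4.
  ⇒ x = 1 - sqrt(6)/2 ≈ -0.2247, 1 + sqrt(6)/2 ≈ 2.2247

f''(x) = 4*(2*x^2*(2 - x) + 3*x - 2)*exp(-x^2)
Second-derivative test at each critical point:
  f''(-0.2247) = -9.3154 < 0 → local maximum
  f''(2.2247) = 0.0694 > 0 → local minimum

Critical points: x = 1 - sqrt(6)/2 ≈ -0.2247 (local maximum); x = 1 + sqrt(6)/2 ≈ 2.2247 (local minimum)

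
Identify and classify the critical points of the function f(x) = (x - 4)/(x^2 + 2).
f'(x) = (x^2 - 2*x*(x - 4) + 2)/(x^2 + 2)^2

Solve f'(x) = 0:
  f'(x) = -(x^2 - 8*x - 2)/(x^2 + 2)^2; the denominator is positive wherever f is defined, so f'(x) = 0 ⇔ -x^2 + 8*x + 2 = 0.
  x^2 - 8*x - 2 = 0 has no rational roots; quadratic formula: x = (8 ± √72)/2.
  ⇒ x = 4 - 3*sqrt(2) ≈ -0.2426, 4 + 3*sqrt(2) ≈ 8.2426

f''(x) = 2*(4*x^2*(x - 4) + (4 - 3*x)*(x^2 + 2))/(x^2 + 2)^3
Second-derivative test at each critical point:
  f''(-0.2426) = 2.0017 > 0 → local minimum
  f''(8.2426) = -0.0017 < 0 → local maximum

Critical points: x = 4 - 3*sqrt(2) ≈ -0.2426 (local minimum); x = 4 + 3*sqrt(2) ≈ 8.2426 (local maximum)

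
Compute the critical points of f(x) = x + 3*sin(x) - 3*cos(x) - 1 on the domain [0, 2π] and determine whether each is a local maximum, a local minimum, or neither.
f'(x) = 3*sqrt(2)*sin(x + pi/4) + 1

Solve f'(x) = 0 on [0, 2π]:
  f'(x) = 0 ⇔ 3*sin(x) + 3*cos(x) = -1. Write the left side as R·cos(x + φ) with R = √(3² + (-3)²) = 3*sqrt(2), cos φ = sqrt(2)/2, sin φ = -sqrt(2)/2; then cos(x + φ) = -sqrt(2)/6. Solve for x and keep the solutions lying in [0, 2π].
  ⇒ x = atan((-1 + sqrt(17))/(-sqrt(17) - 1)) + pi ≈ 2.5941, atan((-sqrt(17) - 1)/(-1 + sqrt(17))) + 2*pi ≈ 5.2598

f''(x) = 3*sqrt(2)*cos(x + pi/4)
Second-derivative test at each critical point:
  f''(2.5941) = -4.1231 < 0 → local maximum
  f''(5.2598) = 4.1231 > 0 → local minimum

Critical points: x = atan((-1 + sqrt(17))/(-sqrt(17) - 1)) + pi ≈ 2.5941 (local maximum); x = atan((-sqrt(17) - 1)/(-1 + sqrt(17))) + 2*pi ≈ 5.2598 (local minimum)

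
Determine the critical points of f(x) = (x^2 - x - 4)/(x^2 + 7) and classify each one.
f'(x) = (x^2 + 22*x - 7)/(x^4 + 14*x^2 + 49)

Solve f'(x) = 0:
  f'(x) = (x^2 + 22*x - 7)/(x^2 + 7)^2; the denominator is positive wherever f is defined, so f'(x) = 0 ⇔ x^2 + 22*x - 7 = 0.
  x^2 + 22*x - 7 = 0 has no rational roots; quadratic formula: x = (-22 ± √512)/2.
  ⇒ x = -8*sqrt(2) - 11 ≈ -22.3137, -11 + 8*sqrt(2) ≈ 0.3137

f''(x) = 2*(-x^3 - 33*x^2 + 21*x + 77)/(x^6 + 21*x^4 + 147*x^2 + 343)
Second-derivative test at each critical point:
  f''(-22.3137) = -8.876e-05 < 0 → local maximum
  f''(0.3137) = 0.4491 > 0 → local minimum

Critical points: x = -8*sqrt(2) - 11 ≈ -22.3137 (local maximum); x = -11 + 8*sqrt(2) ≈ 0.3137 (local minimum)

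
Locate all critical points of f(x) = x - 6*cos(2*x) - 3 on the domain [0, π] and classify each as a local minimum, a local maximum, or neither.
f'(x) = 12*sin(2*x) + 1

Solve f'(x) = 0 on [0, π]:
  f'(x) = 0 ⇔ sin(2*x) = -1/12, i.e. 2*x = arcsin(-1/12) + 2nπ or 2*x = π − arcsin(-1/12) + 2nπ; keep the solutions lying in [0, π].
  ⇒ x = asin(1/12)/2 + pi/2 ≈ 1.6125, pi - asin(1/12)/2 ≈ 3.0999

f''(x) = 24*cos(2*x)
Second-derivative test at each critical point:
  f''(1.6125) = -23.9165 < 0 → local maximum
  f''(3.0999) = 23.9165 > 0 → local minimum

Critical points: x = asin(1/12)/2 + pi/2 ≈ 1.6125 (local maximum); x = pi - asin(1/12)/2 ≈ 3.0999 (local minimum)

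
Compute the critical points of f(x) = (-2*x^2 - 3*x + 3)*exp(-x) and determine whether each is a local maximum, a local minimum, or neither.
f'(x) = (2*x^2 - x - 6)*exp(-x)

Solve f'(x) = 0:
  f'(x) = (2*x^2 - x - 6)·exp(-x) and exp(-x) > 0 for every x, so f'(x) = 0 ⇔ 2*x^2 - x - 6 = 0.
  Factor: 2*x^2 - x - 6 = (x - 2)*(2*x + 3) = 0.
  ⇒ x = -3/2, 2

f''(x) = (-2*x^2 + 5*x + 5)*exp(-x)
Second-derivative test at each critical point:
  f''(-3/2) = -31.3718 < 0 → local maximum
  f''(2) = 0.9473 > 0 → local minimum

Critical points: x = -3/2 (local maximum); x = 2 (local minimum)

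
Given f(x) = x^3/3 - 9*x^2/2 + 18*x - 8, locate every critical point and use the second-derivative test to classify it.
f'(x) = x^2 - 9*x + 18

Solve f'(x) = 0:
  Factor: x^2 - 9*x + 18 = (x - 6)*(x - 3) = 0.
  ⇒ x = 3, 6

f''(x) = 2*x - 9
Second-derivative test at each critical point:
  f''(3) = -3 < 0 → local maximum
  f''(6) = 3 > 0 → local minimum

Critical points: x = 3 (local maximum); x = 6 (local minimum)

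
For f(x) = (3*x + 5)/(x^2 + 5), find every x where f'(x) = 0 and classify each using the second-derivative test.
f'(x) = (-3*x^2 - 10*x + 15)/(x^4 + 10*x^2 + 25)

Solve f'(x) = 0:
  f'(x) = -(3*x^2 + 10*x - 15)/(x^2 + 5)^2; the denominator is positive wherever f is defined, so f'(x) = 0 ⇔ -3*x^2 - 10*x + 15 = 0.
  3*x^2 + 10*x - 15 = 0 has no rational roots; quadratic formula: x = (-10 ± √280)/6.
  ⇒ x = -sqrt(70)/3 - 5/3 ≈ -4.4555, -5/3 + sqrt(70)/3 ≈ 1.1222

f''(x) = 2*(4*x^2*(3*x + 5) - (9*x + 5)*(x^2 + 5))/(x^2 + 5)^3
Second-derivative test at each critical point:
  f''(-4.4555) = 0.0271 > 0 → local minimum
  f''(1.1222) = -0.4271 < 0 → local maximum

Critical points: x = -sqrt(70)/3 - 5/3 ≈ -4.4555 (local minimum); x = -5/3 + sqrt(70)/3 ≈ 1.1222 (local maximum)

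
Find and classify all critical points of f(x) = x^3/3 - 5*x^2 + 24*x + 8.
f'(x) = x^2 - 10*x + 24

Solve f'(x) = 0:
  Factor: x^2 - 10*x + 24 = (x - 6)*(x - 4) = 0.
  ⇒ x = 4, 6

f''(x) = 2*x - 10
Second-derivative test at each critical point:
  f''(4) = -2 < 0 → local maximum
  f''(6) = 2 > 0 → local minimum

Critical points: x = 4 (local maximum); x = 6 (local minimum)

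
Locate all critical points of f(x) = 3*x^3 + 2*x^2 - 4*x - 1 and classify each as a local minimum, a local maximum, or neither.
f'(x) = 9*x^2 + 4*x - 4

Solve f'(x) = 0:
  9*x^2 + 4*x - 4 = 0 has no rational roots; quadratic formula: x = (-4 ± √160)/18.
  ⇒ x = -2*sqrt(10)/9 - 2/9 ≈ -0.9250, -2/9 + 2*sqrt(10)/9 ≈ 0.4805

f''(x) = 18*x + 4
Second-derivative test at each critical point:
  f''(-0.9250) = -12.6491 < 0 → local maximum
  f''(0.4805) = 12.6491 > 0 → local minimum

Critical points: x = -2*sqrt(10)/9 - 2/9 ≈ -0.9250 (local maximum); x = -2/9 + 2*sqrt(10)/9 ≈ 0.4805 (local minimum)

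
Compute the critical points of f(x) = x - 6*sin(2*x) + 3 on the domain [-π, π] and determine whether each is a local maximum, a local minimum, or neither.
f'(x) = 1 - 12*cos(2*x)

Solve f'(x) = 0 on [-π, π]:
  f'(x) = 0 ⇔ cos(2*x) = 1/12, i.e. 2*x = ±arccos(1/12) + 2nπ; keep the solutions lying in [-π, π].
  ⇒ x = -pi + acos(1/12)/2 ≈ -2.3979, -acos(1/12)/2 ≈ -0.7437, acos(1/12)/2 ≈ 0.7437, pi - acos(1/12)/2 ≈ 2.3979

f''(x) = 24*sin(2*x)
Second-derivative test at each critical point:
  f''(-2.3979) = 23.9165 > 0 → local minimum
  f''(-0.7437) = -23.9165 < 0 → local maximum
  f''(0.7437) = 23.9165 > 0 → local minimum
  f''(2.3979) = -23.9165 < 0 → local maximum

Critical points: x = -pi + acos(1/12)/2 ≈ -2.3979 (local minimum); x = -acos(1/12)/2 ≈ -0.7437 (local maximum); x = acos(1/12)/2 ≈ 0.7437 (local minimum); x = pi - acos(1/12)/2 ≈ 2.3979 (local maximum)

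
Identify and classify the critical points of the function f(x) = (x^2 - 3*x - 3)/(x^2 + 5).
f'(x) = (3*x^2 + 16*x - 15)/(x^4 + 10*x^2 + 25)

Solve f'(x) = 0:
  f'(x) = (3*x^2 + 16*x - 15)/(x^2 + 5)^2; the denominator is positive wherever f is defined, so f'(x) = 0 ⇔ 3*x^2 + 16*x - 15 = 0.
  3*x^2 + 16*x - 15 = 0 has no rational roots; quadratic formula: x = (-16 ± √436)/6.
  ⇒ x = -sqrt(109)/3 - 8/3 ≈ -6.1468, -8/3 + sqrt(109)/3 ≈ 0.8134

f''(x) = 2*(-3*x^3 - 24*x^2 + 45*x + 40)/(x^6 + 15*x^4 + 75*x^2 + 125)
Second-derivative test at each critical point:
  f''(-6.1468) = -0.0114 < 0 → local maximum
  f''(0.8134) = 0.6514 > 0 → local minimum

Critical points: x = -sqrt(109)/3 - 8/3 ≈ -6.1468 (local maximum); x = -8/3 + sqrt(109)/3 ≈ 0.8134 (local minimum)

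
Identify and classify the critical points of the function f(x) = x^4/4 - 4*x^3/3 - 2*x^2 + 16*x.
f'(x) = x^3 - 4*x^2 - 4*x + 16

Solve f'(x) = 0:
  Factor: x^3 - 4*x^2 - 4*x + 16 = (x - 4)*(x - 2)*(x + 2) = 0.
  ⇒ x = -2, 2, 4

f''(x) = 3*x^2 - 8*x - 4
Second-derivative test at each critical point:
  f''(-2) = 24 > 0 → local minimum
  f''(2) = -8 < 0 → local maximum
  f''(4) = 12 > 0 → local minimum

Critical points: x = -2 (local minimum); x = 2 (local maximum); x = 4 (local minimum)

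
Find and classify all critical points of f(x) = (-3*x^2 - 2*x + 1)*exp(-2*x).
f'(x) = 2*(3*x^2 - x - 2)*exp(-2*x)

Solve f'(x) = 0:
  f'(x) = (6*x^2 - 2*x - 4)·exp(-2*x) and exp(-2*x) > 0 for every x, so f'(x) = 0 ⇔ 6*x^2 - 2*x - 4 = 0.
  Factor: 6*x^2 - 2*x - 4 = 2*(x - 1)*(3*x + 2) = 0.
  ⇒ x = -2/3, 1

f''(x) = 2*(-6*x^2 + 8*x + 3)*exp(-2*x)
Second-derivative test at each critical point:
  f''(-2/3) = -37.9367 < 0 → local maximum
  f''(1) = 1.3534 > 0 → local minimum

Critical points: x = -2/3 (local maximum); x = 1 (local minimum)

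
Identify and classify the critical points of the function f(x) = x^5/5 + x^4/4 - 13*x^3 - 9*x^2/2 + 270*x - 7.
f'(x) = x^4 + x^3 - 39*x^2 - 9*x + 270

Solve f'(x) = 0:
  Factor: x^4 + x^3 - 39*x^2 - 9*x + 270 = (x - 5)*(x - 3)*(x + 3)*(x + 6) = 0.
  ⇒ x = -6, -3, 3, 5

f''(x) = 4*x^3 + 3*x^2 - 78*x - 9
Second-derivative test at each critical point:
  f''(-6) = -297 < 0 → local maximum
  f''(-3) = 144 > 0 → local minimum
  f''(3) = -108 < 0 → local maximum
  f''(5) = 176 > 0 → local minimum

Critical points: x = -6 (local maximum); x = -3 (local minimum); x = 3 (local maximum); x = 5 (local minimum)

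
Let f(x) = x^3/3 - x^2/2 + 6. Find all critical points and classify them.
f'(x) = x*(x - 1)

Solve f'(x) = 0:
  Factor: x^2 - x = x*(x - 1) = 0.
  ⇒ x = 0, 1

f''(x) = 2*x - 1
Second-derivative test at each critical point:
  f''(0) = -1 < 0 → local maximum
  f''(1) = 1 > 0 → local minimum

Critical points: x = 0 (local maximum); x = 1 (local minimum)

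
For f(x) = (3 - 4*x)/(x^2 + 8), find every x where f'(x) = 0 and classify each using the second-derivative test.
f'(x) = 2*(2*x^2 - 3*x - 16)/(x^4 + 16*x^2 + 64)

Solve f'(x) = 0:
  f'(x) = 2*(2*x^2 - 3*x - 16)/(x^2 + 8)^2; the denominator is positive wherever f is defined, so f'(x) = 0 ⇔ 4*x^2 - 6*x - 32 = 0.
  Factor: 4*x^2 - 6*x - 32 = 2*(2*x^2 - 3*x - 16); 2*x^2 - 3*x - 16 = 0 has no rational roots; quadratic formula: x = (3 ± √137)/4.
  ⇒ x = 3/4 - sqrt(137)/4 ≈ -2.1762, 3/4 + sqrt(137)/4 ≈ 3.6762

f''(x) = 2*(4*x^2*(3 - 4*x) + 3*(4*x - 1)*(x^2 + 8))/(x^2 + 8)^3
Second-derivative test at each critical point:
  f''(-2.1762) = -0.1443 < 0 → local maximum
  f''(3.6762) = 0.0506 > 0 → local minimum

Critical points: x = 3/4 - sqrt(137)/4 ≈ -2.1762 (local maximum); x = 3/4 + sqrt(137)/4 ≈ 3.6762 (local minimum)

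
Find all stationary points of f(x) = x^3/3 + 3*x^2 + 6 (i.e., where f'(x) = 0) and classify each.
f'(x) = x*(x + 6)

Solve f'(x) = 0:
  Factor: x^2 + 6*x = x*(x + 6) = 0.
  ⇒ x = -6, 0

f''(x) = 2*x + 6
Second-derivative test at each critical point:
  f''(-6) = -6 < 0 → local maximum
  f''(0) = 6 > 0 → local minimum

Critical points: x = -6 (local maximum); x = 0 (local minimum)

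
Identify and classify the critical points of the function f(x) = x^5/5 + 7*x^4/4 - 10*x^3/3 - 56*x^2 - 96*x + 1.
f'(x) = x^4 + 7*x^3 - 10*x^2 - 112*x - 96

Solve f'(x) = 0:
  Factor: x^4 + 7*x^3 - 10*x^2 - 112*x - 96 = (x - 4)*(x + 1)*(x + 4)*(x + 6) = 0.
  ⇒ x = -6, -4, -1, 4

f''(x) = 4*x^3 + 21*x^2 - 20*x - 112
Second-derivative test at each critical point:
  f''(-6) = -100 < 0 → local maximum
  f''(-4) = 48 > 0 → local minimum
  f''(-1) = -75 < 0 → local maximum
  f''(4) = 400 > 0 → local minimum

Critical points: x = -6 (local maximum); x = -4 (local minimum); x = -1 (local maximum); x = 4 (local minimum)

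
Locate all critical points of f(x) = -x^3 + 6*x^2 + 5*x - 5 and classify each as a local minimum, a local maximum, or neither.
f'(x) = -3*x^2 + 12*x + 5

Solve f'(x) = 0:
  3*x^2 - 12*x - 5 = 0 has no rational roots; quadratic formula: x = (12 ± √204)/6.
  ⇒ x = 2 - sqrt(51)/3 ≈ -0.3805, 2 + sqrt(51)/3 ≈ 4.3805

f''(x) = 12 - 6*x
Second-derivative test at each critical point:
  f''(-0.3805) = 14.2829 > 0 → local minimum
  f''(4.3805) = -14.2829 < 0 → local maximum

Critical points: x = 2 - sqrt(51)/3 ≈ -0.3805 (local minimum); x = 2 + sqrt(51)/3 ≈ 4.3805 (local maximum)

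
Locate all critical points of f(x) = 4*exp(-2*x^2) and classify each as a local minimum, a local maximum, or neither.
f'(x) = -16*x*exp(-2*x^2)

Solve f'(x) = 0:
  f'(x) = (-16*x)·exp(-2*x^2) and exp(-2*x^2) > 0 for every x, so f'(x) = 0 ⇔ -16*x = 0.
  -16*x = 0.
  ⇒ x = 0

f''(x) = 16*(4*x^2 - 1)*exp(-2*x^2)
Second-derivative test at each critical point:
  f''(0) = -16 < 0 → local maximum

Critical points: x = 0 (local maximum)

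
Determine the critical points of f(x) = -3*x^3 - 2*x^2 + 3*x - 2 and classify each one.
f'(x) = -9*x^2 - 4*x + 3

Solve f'(x) = 0:
  9*x^2 + 4*x - 3 = 0 has no rational roots; quadratic formula: x = (-4 ± √124)/18.
  ⇒ x = -sqrt(31)/9 - 2/9 ≈ -0.8409, -2/9 + sqrt(31)/9 ≈ 0.3964

f''(x) = -18*x - 4
Second-derivative test at each critical point:
  f''(-0.8409) = 11.1355 > 0 → local minimum
  f''(0.3964) = -11.1355 < 0 → local maximum

Critical points: x = -sqrt(31)/9 - 2/9 ≈ -0.8409 (local minimum); x = -2/9 + sqrt(31)/9 ≈ 0.3964 (local maximum)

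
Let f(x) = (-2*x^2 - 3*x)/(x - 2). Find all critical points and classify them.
f'(x) = 2*(-x^2 + 4*x + 3)/(x^2 - 4*x + 4)

Solve f'(x) = 0:
  f'(x) = -2*(x^2 - 4*x - 3)/(x - 2)^2; the denominator is positive wherever f is defined, so f'(x) = 0 ⇔ -2*x^2 + 8*x + 6 = 0.
  Factor: -2*x^2 + 8*x + 6 = -2*(x^2 - 4*x - 3); x^2 - 4*x - 3 = 0 has no rational roots; quadratic formula: x = (4 ± √28)/2.
  ⇒ x = 2 - sqrt(7) ≈ -0.6458, 2 + sqrt(7) ≈ 4.6458

f''(x) = -28/(x^3 - 6*x^2 + 12*x - 8)
Second-derivative test at each critical point:
  f''(-0.6458) = 1.5119 > 0 → local minimum
  f''(4.6458) = -1.5119 < 0 → local maximum

Critical points: x = 2 - sqrt(7) ≈ -0.6458 (local minimum); x = 2 + sqrt(7) ≈ 4.6458 (local maximum)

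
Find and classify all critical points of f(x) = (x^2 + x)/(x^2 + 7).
f'(x) = (-x^2 + 14*x + 7)/(x^4 + 14*x^2 + 49)

Solve f'(x) = 0:
  f'(x) = -(x^2 - 14*x - 7)/(x^2 + 7)^2; the denominator is positive wherever f is defined, so f'(x) = 0 ⇔ -x^2 + 14*x + 7 = 0.
  x^2 - 14*x - 7 = 0 has no rational roots; quadratic formula: x = (14 ± √224)/2.
  ⇒ x = 7 - 2*sqrt(14) ≈ -0.4833, 7 + 2*sqrt(14) ≈ 14.4833

f''(x) = 2*(x^3 - 21*x^2 - 21*x + 49)/(x^6 + 21*x^4 + 147*x^2 + 343)
Second-derivative test at each critical point:
  f''(-0.4833) = 0.2860 > 0 → local minimum
  f''(14.4833) = -3.185e-04 < 0 → local maximum

Critical points: x = 7 - 2*sqrt(14) ≈ -0.4833 (local minimum); x = 7 + 2*sqrt(14) ≈ 14.4833 (local maximum)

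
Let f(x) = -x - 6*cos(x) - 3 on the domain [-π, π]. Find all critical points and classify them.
f'(x) = 6*sin(x) - 1

Solve f'(x) = 0 on [-π, π]:
  f'(x) = 0 ⇔ sin(x) = 1/6, i.e. x = arcsin(1/6) + 2nπ or x = π − arcsin(1/6) + 2nπ; keep the solutions lying in [-π, π].
  ⇒ x = asin(1/6) ≈ 0.1674, pi - asin(1/6) ≈ 2.9741

f''(x) = 6*cos(x)
Second-derivative test at each critical point:
  f''(0.1674) = 5.9161 > 0 → local minimum
  f''(2.9741) = -5.9161 < 0 → local maximum

Critical points: x = asin(1/6) ≈ 0.1674 (local minimum); x = pi - asin(1/6) ≈ 2.9741 (local maximum)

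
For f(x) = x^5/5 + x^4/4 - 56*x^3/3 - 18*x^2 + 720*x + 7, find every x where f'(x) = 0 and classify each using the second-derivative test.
f'(x) = x^4 + x^3 - 56*x^2 - 36*x + 720

Solve f'(x) = 0:
  Factor: x^4 + x^3 - 56*x^2 - 36*x + 720 = (x - 6)*(x - 4)*(x + 5)*(x + 6) = 0.
  ⇒ x = -6, -5, 4, 6

f''(x) = 4*x^3 + 3*x^2 - 112*x - 36
Second-derivative test at each critical point:
  f''(-6) = -120 < 0 → local maximum
  f''(-5) = 99 > 0 → local minimum
  f''(4) = -180 < 0 → local maximum
  f''(6) = 264 > 0 → local minimum

Critical points: x = -6 (local maximum); x = -5 (local minimum); x = 4 (local maximum); x = 6 (local minimum)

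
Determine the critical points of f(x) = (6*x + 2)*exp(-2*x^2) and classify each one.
f'(x) = 2*(-4*x*(3*x + 1) + 3)*exp(-2*x^2)

Solve f'(x) = 0:
  f'(x) = (-24*x^2 - 8*x + 6)·exp(-2*x^2) and exp(-2*x^2) > 0 for every x, so f'(x) = 0 ⇔ -24*x^2 - 8*x + 6 = 0.
  Factor: -24*x^2 - 8*x + 6 = -2*(12*x^2 + 4*x - 3); 12*x^2 + 4*x - 3 = 0 has no rational roots; quadratic formula: x = (-4 ± √160)/24.
  ⇒ x = -sqrt(10)/6 - 1/6 ≈ -0.6937, -1/6 + sqrt(10)/6 ≈ 0.3604

f''(x) = 8*(4*x^2*(3*x + 1) - 9*x - 1)*exp(-2*x^2)
Second-derivative test at each critical point:
  f''(-0.6937) = 9.6626 > 0 → local minimum
  f''(0.3604) = -19.5112 < 0 → local maximum

Critical points: x = -sqrt(10)/6 - 1/6 ≈ -0.6937 (local minimum); x = -1/6 + sqrt(10)/6 ≈ 0.3604 (local maximum)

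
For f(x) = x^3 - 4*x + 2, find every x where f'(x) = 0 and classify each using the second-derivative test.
f'(x) = 3*x^2 - 4

Solve f'(x) = 0:
  3*x^2 - 4 = 0 has no rational roots; quadratic formula: x = (0 ± √48)/6.
  ⇒ x = -2*sqrt(3)/3 ≈ -1.1547, 2*sqrt(3)/3 ≈ 1.1547

f''(x) = 6*x
Second-derivative test at each critical point:
  f''(-1.1547) = -6.9282 < 0 → local maximum
  f''(1.1547) = 6.9282 > 0 → local minimum

Critical points: x = -2*sqrt(3)/3 ≈ -1.1547 (local maximum); x = 2*sqrt(3)/3 ≈ 1.1547 (local minimum)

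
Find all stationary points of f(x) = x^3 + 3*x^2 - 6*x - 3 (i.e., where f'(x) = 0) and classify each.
f'(x) = 3*x^2 + 6*x - 6

Solve f'(x) = 0:
  Factor: 3*x^2 + 6*x - 6 = 3*(x^2 + 2*x - 2); x^2 + 2*x - 2 = 0 has no rational roots; quadratic formula: x = (-2 ± √12)/2.
  ⇒ x = -sqrt(3) - 1 ≈ -2.7321, -1 + sqrt(3) ≈ 0.7321

f''(x) = 6*x + 6
Second-derivative test at each critical point:
  f''(-2.7321) = -10.3923 < 0 → local maximum
  f''(0.7321) = 10.3923 > 0 → local minimum

Critical points: x = -sqrt(3) - 1 ≈ -2.7321 (local maximum); x = -1 + sqrt(3) ≈ 0.7321 (local minimum)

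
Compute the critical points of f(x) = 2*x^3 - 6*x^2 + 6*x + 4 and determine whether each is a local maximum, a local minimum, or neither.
f'(x) = 6*x^2 - 12*x + 6

Solve f'(x) = 0:
  Factor: 6*x^2 - 12*x + 6 = 6*(x - 1)^2 = 0.
  ⇒ x = 1

f''(x) = 12*x - 12
Second-derivative test at each critical point:
  f''(1) = 0, so the second-derivative test is inconclusive; use the first-derivative test: f'(3/4) = 0.3750, f'(5/4) = 0.3750 — f' is positive on both sides (no sign change) → neither a local maximum nor a local minimum

Critical points: x = 1 (neither)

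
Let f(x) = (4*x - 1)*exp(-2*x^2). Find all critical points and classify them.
f'(x) = 4*(-x*(4*x - 1) + 1)*exp(-2*x^2)

Solve f'(x) = 0:
  f'(x) = (-16*x^2 + 4*x + 4)·exp(-2*x^2) and exp(-2*x^2) > 0 for every x, so f'(x) = 0 ⇔ -16*x^2 + 4*x + 4 = 0.
  Factor: -16*x^2 + 4*x + 4 = -4*(4*x^2 - x - 1); 4*x^2 - x - 1 = 0 has no rational roots; quadratic formula: x = (1 ± √17)/8.
  ⇒ x = 1/8 - sqrt(17)/8 ≈ -0.3904, 1/8 + sqrt(17)/8 ≈ 0.6404

f''(x) = 4*(4*x^2*(4*x - 1) - 12*x + 1)*exp(-2*x^2)
Second-derivative test at each critical point:
  f''(-0.3904) = 12.1593 > 0 → local minimum
  f''(0.6404) = -7.2624 < 0 → local maximum

Critical points: x = 1/8 - sqrt(17)/8 ≈ -0.3904 (local minimum); x = 1/8 + sqrt(17)/8 ≈ 0.6404 (local maximum)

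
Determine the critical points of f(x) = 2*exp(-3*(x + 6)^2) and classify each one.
f'(x) = 12*(-x - 6)*exp(-3*(x + 6)^2)

Solve f'(x) = 0:
  f'(x) = (-12*x - 72)·exp(-3*(x + 6)^2) and exp(-3*(x + 6)^2) > 0 for every x, so f'(x) = 0 ⇔ -12*x - 72 = 0.
  Factor: -12*x - 72 = -12*(x + 6) = 0.
  ⇒ x = -6

f''(x) = 12*(6*(x + 6)^2 - 1)*exp(-3*(x + 6)^2)
Second-derivative test at each critical point:
  f''(-6) = -12 < 0 → local maximum

Critical points: x = -6 (local maximum)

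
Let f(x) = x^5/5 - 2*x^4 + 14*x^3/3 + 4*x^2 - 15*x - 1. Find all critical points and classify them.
f'(x) = x^4 - 8*x^3 + 14*x^2 + 8*x - 15

Solve f'(x) = 0:
  Factor: x^4 - 8*x^3 + 14*x^2 + 8*x - 15 = (x - 5)*(x - 3)*(x - 1)*(x + 1) = 0.
  ⇒ x = -1, 1, 3, 5

f''(x) = 4*x^3 - 24*x^2 + 28*x + 8
Second-derivative test at each critical point:
  f''(-1) = -48 < 0 → local maximum
  f''(1) = 16 > 0 → local minimum
  f''(3) = -16 < 0 → local maximum
  f''(5) = 48 > 0 → local minimum

Critical points: x = -1 (local maximum); x = 1 (local minimum); x = 3 (local maximum); x = 5 (local minimum)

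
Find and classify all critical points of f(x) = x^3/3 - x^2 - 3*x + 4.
f'(x) = x^2 - 2*x - 3

Solve f'(x) = 0:
  Factor: x^2 - 2*x - 3 = (x - 3)*(x + 1) = 0.
  ⇒ x = -1, 3

f''(x) = 2*x - 2
Second-derivative test at each critical point:
  f''(-1) = -4 < 0 → local maximum
  f''(3) = 4 > 0 → local minimum

Critical points: x = -1 (local maximum); x = 3 (local minimum)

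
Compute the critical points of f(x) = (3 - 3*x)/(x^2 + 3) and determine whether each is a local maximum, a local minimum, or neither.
f'(x) = 3*(-x^2 + 2*x*(x - 1) - 3)/(x^2 + 3)^2

Solve f'(x) = 0:
  f'(x) = 3*(x - 3)*(x + 1)/(x^2 + 3)^2; the denominator is positive wherever f is defined, so f'(x) = 0 ⇔ 3*x^2 - 6*x - 9 = 0.
  Factor: 3*x^2 - 6*x - 9 = 3*(x - 3)*(x + 1) = 0.
  ⇒ x = -1, 3

f''(x) = 6*(4*x^2*(1 - x) + (3*x - 1)*(x^2 + 3))/(x^2 + 3)^3
Second-derivative test at each critical point:
  f''(-1) = -3/4 < 0 → local maximum
  f''(3) = 1/12 > 0 → local minimum

Critical points: x = -1 (local maximum); x = 3 (local minimum)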